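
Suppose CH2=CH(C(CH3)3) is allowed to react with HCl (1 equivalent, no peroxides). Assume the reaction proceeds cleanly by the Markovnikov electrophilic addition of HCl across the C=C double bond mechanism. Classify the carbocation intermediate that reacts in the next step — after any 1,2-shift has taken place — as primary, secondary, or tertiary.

Step 1: Electrophilic addition begins with the π(C=C) electrons forming a bond to the proton of HCl. Following Markovnikov's rule, the resulting cation is secondary. The H–Cl bond breaks heterolytically, releasing Cl⁻.
Step 2: Carbocation rearrangement: a 1,2-methyl shift from the adjacent tert-butyl carbon converts the initially-formed secondary cation into the more stable tertiary cation.
The cation rearranges from secondary to tertiary via a 1,2-methyl shift from the adjacent tert-butyl carbon; the tertiary cation is what reacts next.

tertiary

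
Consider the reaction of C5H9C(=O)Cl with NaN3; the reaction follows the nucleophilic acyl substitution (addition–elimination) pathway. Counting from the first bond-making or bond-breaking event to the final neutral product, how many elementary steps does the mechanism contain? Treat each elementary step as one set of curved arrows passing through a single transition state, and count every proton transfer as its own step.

Step 1: Nucleophilic addition of N3⁻ to the acyl carbon breaks the π(C=O) bond and yields a tetrahedral, anionic intermediate.
Step 2: An oxygen lone pair re-forms the C=O π bond as the C–Cl σ-bond breaks; Cl⁻ is expelled.
Total: 2 elementary steps.

2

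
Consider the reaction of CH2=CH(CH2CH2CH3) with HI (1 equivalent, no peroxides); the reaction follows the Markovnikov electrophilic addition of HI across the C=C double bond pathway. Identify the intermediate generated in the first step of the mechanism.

secondary carbocation

Step 1: The π electrons of the C=C bond attack a proton of HI; Markovnikov addition places the new C–H on the less-substituted alkene carbon, so the positive charge ends up on the more-substituted carbon — a secondary carbocation. The H–I bond breaks heterolytically, releasing I⁻.
After step 1 the species present is a secondary carbocation.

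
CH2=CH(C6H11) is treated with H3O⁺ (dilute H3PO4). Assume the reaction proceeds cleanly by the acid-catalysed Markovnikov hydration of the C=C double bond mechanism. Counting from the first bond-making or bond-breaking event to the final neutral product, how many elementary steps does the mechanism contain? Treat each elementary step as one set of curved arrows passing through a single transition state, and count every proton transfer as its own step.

4

Step 1: Protonation of the alkene by H3O⁺: the π bond acts as the nucleophile and picks up H⁺, giving the more stable (Markovnikov) secondary carbocation. H2O is released.
Step 2: A hydride (H with its bonding pair) migrates from the adjacent cyclohexyl carbon to the cationic centre — a 1,2-hydride shift — upgrading the secondary cation to a tertiary one.
Step 3: Water acts as the nucleophile: an oxygen lone pair bonds to the cationic carbon, giving an oxonium-ion intermediate.
Step 4: Proton transfer from the O–H of the oxonium ion to H2O completes the catalytic cycle and yields the alcohol.
Total: 4 elementary steps.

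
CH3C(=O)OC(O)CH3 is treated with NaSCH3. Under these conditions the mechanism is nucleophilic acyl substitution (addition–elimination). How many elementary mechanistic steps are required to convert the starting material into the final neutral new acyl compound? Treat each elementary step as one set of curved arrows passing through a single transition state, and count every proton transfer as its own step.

Step 1: CH3S⁻ adds to the carbonyl carbon; the C=O π electrons shift onto oxygen and a tetrahedral alkoxide intermediate forms.
Step 2: Collapse of the tetrahedral intermediate: the alkoxide oxygen pushes its lone pair back to re-form C=O while CH3CO2⁻ leaves.
Total: 2 elementary steps.

2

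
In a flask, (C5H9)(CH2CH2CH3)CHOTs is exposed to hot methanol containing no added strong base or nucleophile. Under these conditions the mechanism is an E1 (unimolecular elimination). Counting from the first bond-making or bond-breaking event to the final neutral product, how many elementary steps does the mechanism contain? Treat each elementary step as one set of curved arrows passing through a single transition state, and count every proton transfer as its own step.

Step 1: Rate-determining heterolysis of the C–O bond gives TsO⁻ and a secondary carbocation.
Step 2: Carbocation rearrangement: a 1,2-hydride shift from the adjacent cyclopentyl carbon converts the initially-formed secondary cation into the more stable tertiary cation.
Step 3: A weak base (a methanol molecule from the solvent) removes a proton from a carbon adjacent to the cationic centre; the electrons of that C–H bond become the new π(C=C) bond, giving the alkene.
Total: 3 elementary steps.

3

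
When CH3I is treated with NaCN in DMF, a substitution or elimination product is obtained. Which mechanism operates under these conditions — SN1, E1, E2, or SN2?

Conditions: a methyl substrate with a strong nucleophile in the polar aprotic solvent DMF.
These conditions are the textbook signature of the SN2 pathway.
An unhindered substrate with a strong nucleophile in a polar aprotic solvent favours one-step backside displacement.

SN2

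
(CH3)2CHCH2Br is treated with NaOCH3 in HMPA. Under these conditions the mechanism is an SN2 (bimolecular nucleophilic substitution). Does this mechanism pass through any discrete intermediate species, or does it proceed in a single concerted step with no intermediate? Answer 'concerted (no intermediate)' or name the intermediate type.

concerted (no intermediate)

Backside attack by CH3O⁻ on the carbon bearing the bromide: the new C–O bond forms as the C–Br bond breaks, with Walden inversion at carbon.
All bond changes occur in one transition state; no discrete intermediate is formed.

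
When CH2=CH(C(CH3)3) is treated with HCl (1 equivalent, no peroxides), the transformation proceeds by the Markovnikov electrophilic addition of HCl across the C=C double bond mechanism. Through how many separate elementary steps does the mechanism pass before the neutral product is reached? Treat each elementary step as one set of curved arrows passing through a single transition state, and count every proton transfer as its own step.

3

Step 1: Electrophilic addition begins with the π(C=C) electrons forming a bond to the proton of HCl. Following Markovnikov's rule, the resulting cation is secondary. The H–Cl bond breaks heterolytically, releasing Cl⁻.
Step 2: Carbocation rearrangement: a 1,2-methyl shift from the adjacent tert-butyl carbon converts the initially-formed secondary cation into the more stable tertiary cation.
Step 3: The Cl⁻ anion donates a lone pair to the carbocation, forming the new C–Cl σ-bond and giving the neutral alkyl halide.
Total: 3 elementary steps.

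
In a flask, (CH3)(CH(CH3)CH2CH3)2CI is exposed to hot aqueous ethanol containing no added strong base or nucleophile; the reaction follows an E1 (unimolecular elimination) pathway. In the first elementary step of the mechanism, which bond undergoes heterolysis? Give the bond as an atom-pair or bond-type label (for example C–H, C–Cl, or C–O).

C–I

Step 1: Unassisted departure of I⁻ (taking the C–I bonding pair) generates a tertiary carbocation.
The bond broken in this step is the C–I bond.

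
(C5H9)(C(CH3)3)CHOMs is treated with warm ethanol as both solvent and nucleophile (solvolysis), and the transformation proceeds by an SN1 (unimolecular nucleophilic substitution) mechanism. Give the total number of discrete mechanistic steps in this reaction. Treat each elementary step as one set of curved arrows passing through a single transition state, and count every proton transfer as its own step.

4

Step 1: Unassisted departure of MsO⁻ (taking the C–O bonding pair) generates a secondary carbocation.
Step 2: Carbocation rearrangement: a 1,2-hydride shift from the adjacent cyclopentyl carbon converts the initially-formed secondary cation into the more stable tertiary cation.
Step 3: CH3CH2OH donates an oxygen lone pair into the empty p orbital of the cation, giving a protonated ether (an oxonium ion).
Step 4: Deprotonation of the oxonium oxygen by solvent ethanol yields the neutral ether.
Total: 4 elementary steps.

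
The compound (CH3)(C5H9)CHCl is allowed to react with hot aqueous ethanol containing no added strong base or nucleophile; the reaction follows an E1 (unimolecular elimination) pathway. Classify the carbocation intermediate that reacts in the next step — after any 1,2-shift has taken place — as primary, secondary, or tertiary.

tertiary

Step 1: Rate-determining heterolysis of the C–Cl bond gives Cl⁻ and a secondary carbocation.
Step 2: Carbocation rearrangement: a 1,2-hydride shift from the adjacent cyclopentyl carbon converts the initially-formed secondary cation into the more stable tertiary cation.
The cation rearranges from secondary to tertiary via a 1,2-hydride shift from the adjacent cyclopentyl carbon; the tertiary cation is what reacts next.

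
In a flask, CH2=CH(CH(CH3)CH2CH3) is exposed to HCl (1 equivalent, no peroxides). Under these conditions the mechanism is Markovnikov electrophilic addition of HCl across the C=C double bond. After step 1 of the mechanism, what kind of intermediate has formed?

secondary carbocation

Step 1: The π electrons of the C=C bond attack a proton of HCl; Markovnikov addition places the new C–H on the less-substituted alkene carbon, so the positive charge ends up on the more-substituted carbon — a secondary carbocation. The H–Cl bond breaks heterolytically, releasing Cl⁻.
After step 1 the species present is a secondary carbocation.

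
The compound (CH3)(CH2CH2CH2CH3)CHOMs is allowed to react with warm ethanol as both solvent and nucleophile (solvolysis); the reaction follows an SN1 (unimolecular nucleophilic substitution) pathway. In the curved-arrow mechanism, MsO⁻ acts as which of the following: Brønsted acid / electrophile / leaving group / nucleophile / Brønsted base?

Step 1: The C–O bond breaks with both electrons going to the mesylate; MsO⁻ leaves and a secondary carbocation remains.
MsO⁻ departs with both electrons of the breaking σ-bond — that is the definition of a leaving group.

leaving group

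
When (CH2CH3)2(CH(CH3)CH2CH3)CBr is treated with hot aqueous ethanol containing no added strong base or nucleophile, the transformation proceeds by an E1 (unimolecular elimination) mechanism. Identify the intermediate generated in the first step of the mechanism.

tertiary carbocation

Step 1: Unassisted departure of Br⁻ (taking the C–Br bonding pair) generates a tertiary carbocation.
After step 1 the species present is a tertiary carbocation.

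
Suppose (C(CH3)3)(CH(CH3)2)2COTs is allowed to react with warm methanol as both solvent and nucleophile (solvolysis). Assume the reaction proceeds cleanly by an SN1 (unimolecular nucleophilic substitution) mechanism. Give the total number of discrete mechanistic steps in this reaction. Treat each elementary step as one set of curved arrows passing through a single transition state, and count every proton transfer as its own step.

Step 1: Rate-determining heterolysis of the C–O bond gives TsO⁻ and a tertiary carbocation.
(No 1,2-shift: no single shift to an adjacent carbon would give a more stable cation.)
Step 2: Nucleophilic capture: the oxygen of CH3OH bonds to the cationic carbon, producing an oxonium-ion intermediate.
Step 3: Deprotonation of the oxonium oxygen by solvent methanol yields the neutral ether.
Total: 3 elementary steps.

3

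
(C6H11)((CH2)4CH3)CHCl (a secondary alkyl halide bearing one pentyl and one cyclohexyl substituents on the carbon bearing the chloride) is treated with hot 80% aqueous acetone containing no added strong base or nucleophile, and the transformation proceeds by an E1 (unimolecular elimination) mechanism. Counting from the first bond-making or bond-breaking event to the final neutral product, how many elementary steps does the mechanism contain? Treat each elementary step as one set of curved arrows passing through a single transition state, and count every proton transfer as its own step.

Step 1: Unassisted departure of Cl⁻ (taking the C–Cl bonding pair) generates a secondary carbocation.
Step 2: A hydride (H with its bonding pair) migrates from the adjacent cyclohexyl carbon to the cationic centre — a 1,2-hydride shift — upgrading the secondary cation to a tertiary one.
Step 3: Loss of a β-proton to a water molecule of the solvent: the C–H bonding pair collapses toward the cationic carbon to form the C=C π bond, yielding the alkene.
Total: 3 elementary steps.

3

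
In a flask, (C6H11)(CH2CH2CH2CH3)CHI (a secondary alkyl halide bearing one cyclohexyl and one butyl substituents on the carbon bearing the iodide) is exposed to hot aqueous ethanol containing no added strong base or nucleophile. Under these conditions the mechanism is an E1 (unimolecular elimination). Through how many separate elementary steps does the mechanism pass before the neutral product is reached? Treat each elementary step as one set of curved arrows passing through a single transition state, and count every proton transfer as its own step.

3

Step 1: The C–I bond breaks with both electrons going to the iodide; I⁻ leaves and a secondary carbocation remains.
Step 2: Carbocation rearrangement: a 1,2-hydride shift from the adjacent cyclohexyl carbon converts the initially-formed secondary cation into the more stable tertiary cation.
Step 3: Loss of a β-proton to a water (or ethanol) molecule of the solvent: the C–H bonding pair collapses toward the cationic carbon to form the C=C π bond, yielding the alkene.
Total: 3 elementary steps.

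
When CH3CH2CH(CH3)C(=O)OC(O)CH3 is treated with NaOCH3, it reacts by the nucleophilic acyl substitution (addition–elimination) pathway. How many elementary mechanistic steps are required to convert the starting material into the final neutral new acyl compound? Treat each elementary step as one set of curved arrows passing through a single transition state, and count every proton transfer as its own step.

2

Step 1: A lone pair on the O of CH3O⁻ attacks the electrophilic acyl carbon; the π(C=O) electrons move onto oxygen, giving a tetrahedral intermediate.
Step 2: Collapse of the tetrahedral intermediate: the alkoxide oxygen pushes its lone pair back to re-form C=O while CH3CO2⁻ leaves.
Total: 2 elementary steps.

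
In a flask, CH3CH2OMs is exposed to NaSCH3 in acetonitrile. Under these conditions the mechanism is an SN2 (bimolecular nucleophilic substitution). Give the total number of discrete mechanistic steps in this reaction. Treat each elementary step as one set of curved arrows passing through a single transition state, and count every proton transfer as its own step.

Step 1: The methanethiolate nucleophile donates a lone pair from S to the α-carbon in a backside attack; simultaneously the C–O σ-bond breaks and both of its electrons leave with MsO⁻. One concerted step with inversion of configuration.
Total: 1 elementary step.

1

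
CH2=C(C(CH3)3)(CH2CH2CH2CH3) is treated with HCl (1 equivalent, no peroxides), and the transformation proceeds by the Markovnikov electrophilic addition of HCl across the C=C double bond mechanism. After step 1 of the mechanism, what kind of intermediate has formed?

tertiary carbocation

Step 1: The π electrons of the C=C bond attack a proton of HCl; Markovnikov addition places the new C–H on the less-substituted alkene carbon, so the positive charge ends up on the more-substituted carbon — a tertiary carbocation. The H–Cl bond breaks heterolytically, releasing Cl⁻.
After step 1 the species present is a tertiary carbocation.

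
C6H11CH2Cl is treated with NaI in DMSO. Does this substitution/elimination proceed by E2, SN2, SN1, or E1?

Conditions: a primary substrate with a strong nucleophile in the polar aprotic solvent DMSO.
These conditions are the textbook signature of the SN2 pathway.
An unhindered substrate with a strong nucleophile in a polar aprotic solvent favours one-step backside displacement.

SN2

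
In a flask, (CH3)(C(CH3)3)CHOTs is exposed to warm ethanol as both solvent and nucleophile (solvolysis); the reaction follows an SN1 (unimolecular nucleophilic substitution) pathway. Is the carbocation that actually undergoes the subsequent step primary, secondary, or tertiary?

Step 1: Unassisted departure of TsO⁻ (taking the C–O bonding pair) generates a secondary carbocation.
Step 2: A methyl group with its bonding pair migrates from the adjacent tert-butyl carbon to the cationic centre — a 1,2-methyl shift — upgrading the secondary cation to a tertiary one.
The cation rearranges from secondary to tertiary via a 1,2-methyl shift from the adjacent tert-butyl carbon; the tertiary cation is what reacts next.

tertiary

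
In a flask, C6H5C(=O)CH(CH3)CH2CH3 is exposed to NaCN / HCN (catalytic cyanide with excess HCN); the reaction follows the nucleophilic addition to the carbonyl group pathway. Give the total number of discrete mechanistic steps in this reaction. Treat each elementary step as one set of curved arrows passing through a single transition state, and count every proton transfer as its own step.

2

Step 1: Nucleophilic addition: CN⁻ adds to the carbonyl carbon, pushing the π(C=O) electron pair onto oxygen and giving a tetrahedral alkoxide.
Step 2: Proton transfer from HCN to the alkoxide furnishes a cyanohydrin (and releases another CN⁻ to continue the reaction).
Total: 2 elementary steps.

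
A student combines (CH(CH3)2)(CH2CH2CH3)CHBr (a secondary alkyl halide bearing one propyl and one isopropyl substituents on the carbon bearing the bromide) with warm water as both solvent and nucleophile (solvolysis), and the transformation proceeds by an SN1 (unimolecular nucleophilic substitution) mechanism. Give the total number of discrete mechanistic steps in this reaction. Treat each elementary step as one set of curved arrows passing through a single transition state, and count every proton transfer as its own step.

4

Step 1: The C–Br bond breaks with both electrons going to the bromide; Br⁻ leaves and a secondary carbocation remains.
Step 2: A 1,2-hydride shift from the adjacent isopropyl carbon moves the positive charge from the secondary centre to an adjacent carbon, generating a more stable tertiary carbocation.
Step 3: H2O donates an oxygen lone pair into the empty p orbital of the cation, giving a protonated alcohol (an oxonium ion).
Step 4: A second solvent molecule removes the proton on oxygen, giving the neutral alcohol product.
Total: 4 elementary steps.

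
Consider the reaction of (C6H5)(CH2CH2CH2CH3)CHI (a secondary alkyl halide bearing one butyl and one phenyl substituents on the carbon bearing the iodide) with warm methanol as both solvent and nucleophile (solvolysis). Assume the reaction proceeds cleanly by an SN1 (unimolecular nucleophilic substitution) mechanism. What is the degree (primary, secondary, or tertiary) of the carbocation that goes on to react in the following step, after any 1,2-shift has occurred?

Step 1: Unassisted departure of I⁻ (taking the C–I bonding pair) generates a secondary carbocation.
No single 1,2-shift to an adjacent carbon would give a more-substituted cation, so no rearrangement occurs.

secondary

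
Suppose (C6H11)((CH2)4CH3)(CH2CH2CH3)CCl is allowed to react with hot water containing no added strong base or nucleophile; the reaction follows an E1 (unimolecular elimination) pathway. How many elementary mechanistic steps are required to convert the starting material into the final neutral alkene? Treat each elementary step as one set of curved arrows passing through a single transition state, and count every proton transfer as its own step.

2

Step 1: Ionisation: the C–Cl σ-bond cleaves heterolytically; both bonding electrons depart with Cl⁻, leaving a tertiary carbocation at the α-carbon.
(No 1,2-shift: no single shift to an adjacent carbon would give a more stable cation.)
Step 2: Loss of a β-proton to a water molecule of the solvent: the C–H bonding pair collapses toward the cationic carbon to form the C=C π bond, yielding the alkene.
Total: 2 elementary steps.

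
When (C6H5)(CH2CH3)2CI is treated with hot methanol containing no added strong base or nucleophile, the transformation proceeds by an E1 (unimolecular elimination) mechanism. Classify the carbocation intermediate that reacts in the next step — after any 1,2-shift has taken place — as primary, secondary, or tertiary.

tertiary

Step 1: The C–I bond breaks with both electrons going to the iodide; I⁻ leaves and a tertiary carbocation remains.
No single 1,2-shift to an adjacent carbon would give a more-substituted cation, so no rearrangement occurs.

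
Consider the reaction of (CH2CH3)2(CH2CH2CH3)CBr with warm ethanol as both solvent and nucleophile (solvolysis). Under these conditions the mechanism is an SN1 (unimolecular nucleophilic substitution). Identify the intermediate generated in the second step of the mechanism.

Step 1: The C–Br bond breaks with both electrons going to the bromide; Br⁻ leaves and a tertiary carbocation remains.
Step 2: CH3CH2OH donates an oxygen lone pair into the empty p orbital of the cation, giving a protonated ether (an oxonium ion).
After step 2 the species present is an oxonium ion.

oxonium ion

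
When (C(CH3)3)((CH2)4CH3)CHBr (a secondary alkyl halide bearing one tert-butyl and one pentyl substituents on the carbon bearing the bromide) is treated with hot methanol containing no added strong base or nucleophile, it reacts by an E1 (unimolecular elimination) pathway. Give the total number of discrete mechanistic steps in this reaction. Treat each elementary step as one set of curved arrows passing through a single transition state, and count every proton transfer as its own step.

Step 1: The C–Br bond breaks with both electrons going to the bromide; Br⁻ leaves and a secondary carbocation remains.
Step 2: A methyl group with its bonding pair migrates from the adjacent tert-butyl carbon to the cationic centre — a 1,2-methyl shift — upgrading the secondary cation to a tertiary one.
Step 3: A weak base (a methanol molecule from the solvent) removes a proton from a carbon adjacent to the cationic centre; the electrons of that C–H bond become the new π(C=C) bond, giving the alkene.
Total: 3 elementary steps.

3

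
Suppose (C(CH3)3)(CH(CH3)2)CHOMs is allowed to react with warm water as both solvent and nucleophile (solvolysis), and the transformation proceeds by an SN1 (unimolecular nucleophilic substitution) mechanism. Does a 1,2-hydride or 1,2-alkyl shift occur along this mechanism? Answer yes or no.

The first-formed carbocation is secondary.
The adjacent isopropyl carbon already bears 2 other carbon substituents and has a hydrogen to migrate; after a 1,2-hydride shift from that carbon the positive charge sits on a tertiary centre.
Tertiary is more stable than secondary, so the shift occurs.

yes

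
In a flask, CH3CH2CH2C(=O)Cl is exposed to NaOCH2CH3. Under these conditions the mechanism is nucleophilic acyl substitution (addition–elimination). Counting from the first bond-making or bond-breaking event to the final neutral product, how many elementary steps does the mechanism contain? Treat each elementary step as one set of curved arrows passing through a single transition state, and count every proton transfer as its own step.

2

Step 1: CH3CH2O⁻ adds to the carbonyl carbon; the C=O π electrons shift onto oxygen and a tetrahedral alkoxide intermediate forms.
Step 2: Elimination step: re-formation of the carbonyl π bond drives out Cl⁻, giving the new acyl compound.
Total: 2 elementary steps.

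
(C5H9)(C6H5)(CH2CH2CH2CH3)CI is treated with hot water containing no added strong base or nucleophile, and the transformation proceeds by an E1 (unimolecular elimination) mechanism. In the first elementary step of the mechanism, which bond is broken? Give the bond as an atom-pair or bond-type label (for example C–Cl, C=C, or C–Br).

C–I

Step 1: Unassisted departure of I⁻ (taking the C–I bonding pair) generates a tertiary carbocation.
The bond broken in this step is the C–I bond.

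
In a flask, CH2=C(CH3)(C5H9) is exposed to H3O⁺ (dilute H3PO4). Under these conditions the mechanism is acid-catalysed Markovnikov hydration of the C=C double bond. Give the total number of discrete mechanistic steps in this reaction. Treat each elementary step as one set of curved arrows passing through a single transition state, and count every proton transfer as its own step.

3

Step 1: Protonation of the alkene by H3O⁺: the π bond acts as the nucleophile and picks up H⁺, giving the more stable (Markovnikov) tertiary carbocation. H2O is released.
(No 1,2-shift: no single shift to an adjacent carbon would give a more stable cation.)
Step 2: Water acts as the nucleophile: an oxygen lone pair bonds to the cationic carbon, giving an oxonium-ion intermediate.
Step 3: Proton transfer from the O–H of the oxonium ion to H2O completes the catalytic cycle and yields the alcohol.
Total: 3 elementary steps.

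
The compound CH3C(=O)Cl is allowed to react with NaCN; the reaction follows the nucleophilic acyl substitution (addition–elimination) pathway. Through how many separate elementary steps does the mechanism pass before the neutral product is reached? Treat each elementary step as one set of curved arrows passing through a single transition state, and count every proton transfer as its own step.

Step 1: Nucleophilic addition of CN⁻ to the acyl carbon breaks the π(C=O) bond and yields a tetrahedral, anionic intermediate.
Step 2: Collapse of the tetrahedral intermediate: the alkoxide oxygen pushes its lone pair back to re-form C=O while Cl⁻ leaves.
Total: 2 elementary steps.

2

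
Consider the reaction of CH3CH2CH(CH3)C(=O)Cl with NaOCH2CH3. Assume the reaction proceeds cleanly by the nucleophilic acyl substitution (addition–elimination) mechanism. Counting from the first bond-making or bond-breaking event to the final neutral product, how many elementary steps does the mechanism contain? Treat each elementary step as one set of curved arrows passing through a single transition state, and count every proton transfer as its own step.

2

Step 1: A lone pair on the O of CH3CH2O⁻ attacks the electrophilic acyl carbon; the π(C=O) electrons move onto oxygen, giving a tetrahedral intermediate.
Step 2: Collapse of the tetrahedral intermediate: the alkoxide oxygen pushes its lone pair back to re-form C=O while Cl⁻ leaves.
Total: 2 elementary steps.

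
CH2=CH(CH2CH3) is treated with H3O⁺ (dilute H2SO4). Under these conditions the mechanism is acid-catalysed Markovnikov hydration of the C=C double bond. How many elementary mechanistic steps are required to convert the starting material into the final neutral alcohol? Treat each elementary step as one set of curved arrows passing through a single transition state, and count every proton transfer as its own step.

3

Step 1: The π electrons of the C=C bond attack a proton of H3O⁺; Markovnikov addition places the new C–H on the less-substituted alkene carbon, so the positive charge ends up on the more-substituted carbon — a secondary carbocation. H2O is released.
(No 1,2-shift: no single shift to an adjacent carbon would give a more stable cation.)
Step 2: Water acts as the nucleophile: an oxygen lone pair bonds to the cationic carbon, giving an oxonium-ion intermediate.
Step 3: H2O removes a proton from the oxonium oxygen, regenerating H3O⁺ and giving the neutral alcohol.
Total: 3 elementary steps.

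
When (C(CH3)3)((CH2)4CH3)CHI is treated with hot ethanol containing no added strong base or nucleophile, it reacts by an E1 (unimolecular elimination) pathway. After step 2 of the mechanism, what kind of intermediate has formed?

Step 1: Ionisation: the C–I σ-bond cleaves heterolytically; both bonding electrons depart with I⁻, leaving a secondary carbocation at the α-carbon.
Step 2: A 1,2-methyl shift from the adjacent tert-butyl carbon moves the positive charge from the secondary centre to an adjacent carbon, generating a more stable tertiary carbocation.
After step 2 the species present is a tertiary carbocation.

tertiary carbocation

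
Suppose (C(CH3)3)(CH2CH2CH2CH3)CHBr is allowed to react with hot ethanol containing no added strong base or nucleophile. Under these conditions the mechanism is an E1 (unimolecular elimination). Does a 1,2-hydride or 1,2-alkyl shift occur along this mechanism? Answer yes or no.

yes

The first-formed carbocation is secondary.
The adjacent tert-butyl carbon has no hydrogen but bears methyl groups; migration of one methyl with its bonding pair (a 1,2-methyl shift) places the charge on a tertiary centre.
Tertiary is more stable than secondary, so the shift occurs.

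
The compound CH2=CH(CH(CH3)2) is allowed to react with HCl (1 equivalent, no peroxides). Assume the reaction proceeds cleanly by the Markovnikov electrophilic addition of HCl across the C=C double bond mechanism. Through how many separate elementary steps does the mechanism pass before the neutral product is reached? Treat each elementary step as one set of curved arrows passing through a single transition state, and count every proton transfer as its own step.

Step 1: Protonation of the alkene by HCl: the π bond acts as the nucleophile and picks up H⁺, giving the more stable (Markovnikov) secondary carbocation. The H–Cl bond breaks heterolytically, releasing Cl⁻.
Step 2: Carbocation rearrangement: a 1,2-hydride shift from the adjacent isopropyl carbon converts the initially-formed secondary cation into the more stable tertiary cation.
Step 3: Cl⁻ captures the cation: a lone pair on Cl⁻ fills the empty p orbital, producing the alkyl halide product.
Total: 3 elementary steps.

3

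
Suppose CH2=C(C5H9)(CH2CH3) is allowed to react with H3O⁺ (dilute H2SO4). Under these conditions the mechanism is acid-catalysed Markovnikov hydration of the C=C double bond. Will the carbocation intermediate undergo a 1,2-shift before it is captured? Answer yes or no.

no

The first-formed carbocation is tertiary.
No single 1,2-shift to an adjacent carbon would produce a more-substituted cation than the one already present, so no rearrangement occurs.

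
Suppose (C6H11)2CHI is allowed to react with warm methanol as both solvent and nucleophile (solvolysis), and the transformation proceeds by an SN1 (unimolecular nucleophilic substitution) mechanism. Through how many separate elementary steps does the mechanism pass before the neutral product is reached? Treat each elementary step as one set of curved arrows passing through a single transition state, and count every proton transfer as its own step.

Step 1: The C–I bond breaks with both electrons going to the iodide; I⁻ leaves and a secondary carbocation remains.
Step 2: A 1,2-hydride shift from the adjacent cyclohexyl carbon moves the positive charge from the secondary centre to an adjacent carbon, generating a more stable tertiary carbocation.
Step 3: Nucleophilic capture: the oxygen of CH3OH bonds to the cationic carbon, producing an oxonium-ion intermediate.
Step 4: Deprotonation of the oxonium oxygen by solvent methanol yields the neutral ether.
Total: 4 elementary steps.

4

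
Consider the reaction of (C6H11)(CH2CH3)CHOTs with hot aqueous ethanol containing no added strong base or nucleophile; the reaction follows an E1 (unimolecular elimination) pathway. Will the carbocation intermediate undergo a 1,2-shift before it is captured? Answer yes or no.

yes

The first-formed carbocation is secondary.
The adjacent cyclohexyl carbon already bears 2 other carbon substituents and has a hydrogen to migrate; after a 1,2-hydride shift from that carbon the positive charge sits on a tertiary centre.
Tertiary is more stable than secondary, so the shift occurs.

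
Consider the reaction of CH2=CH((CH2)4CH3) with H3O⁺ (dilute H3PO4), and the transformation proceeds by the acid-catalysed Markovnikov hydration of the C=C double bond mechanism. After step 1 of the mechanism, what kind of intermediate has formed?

secondary carbocation

Step 1: The π electrons of the C=C bond attack a proton of H3O⁺; Markovnikov addition places the new C–H on the less-substituted alkene carbon, so the positive charge ends up on the more-substituted carbon — a secondary carbocation. H2O is released.
After step 1 the species present is a secondary carbocation.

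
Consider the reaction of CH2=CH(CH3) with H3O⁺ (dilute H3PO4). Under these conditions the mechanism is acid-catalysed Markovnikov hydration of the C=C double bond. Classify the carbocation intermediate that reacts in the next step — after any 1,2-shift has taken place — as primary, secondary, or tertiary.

Step 1: The π electrons of the C=C bond attack a proton of H3O⁺; Markovnikov addition places the new C–H on the less-substituted alkene carbon, so the positive charge ends up on the more-substituted carbon — a secondary carbocation. H2O is released.
No single 1,2-shift to an adjacent carbon would give a more-substituted cation, so no rearrangement occurs.

secondary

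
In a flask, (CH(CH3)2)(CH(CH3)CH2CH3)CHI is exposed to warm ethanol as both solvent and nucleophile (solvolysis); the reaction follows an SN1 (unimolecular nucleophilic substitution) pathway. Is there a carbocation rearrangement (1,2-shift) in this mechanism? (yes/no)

The first-formed carbocation is secondary.
The adjacent isopropyl carbon already bears 2 other carbon substituents and has a hydrogen to migrate; after a 1,2-hydride shift from that carbon the positive charge sits on a tertiary centre.
Tertiary is more stable than secondary, so the shift occurs.

yes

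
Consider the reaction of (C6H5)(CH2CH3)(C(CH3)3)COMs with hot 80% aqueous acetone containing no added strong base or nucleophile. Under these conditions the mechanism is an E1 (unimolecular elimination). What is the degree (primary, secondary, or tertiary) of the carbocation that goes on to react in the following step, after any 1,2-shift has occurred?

tertiary

Step 1: Unassisted departure of MsO⁻ (taking the C–O bonding pair) generates a tertiary carbocation.
No single 1,2-shift to an adjacent carbon would give a more-substituted cation, so no rearrangement occurs.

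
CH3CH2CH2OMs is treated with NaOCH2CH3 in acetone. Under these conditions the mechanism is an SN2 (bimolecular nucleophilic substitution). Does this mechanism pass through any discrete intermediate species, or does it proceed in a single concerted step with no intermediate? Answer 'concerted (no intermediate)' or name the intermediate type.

Backside attack by CH3CH2O⁻ on the carbon bearing the mesylate: the new C–O bond forms as the C–O bond breaks, with Walden inversion at carbon.
All bond changes occur in one transition state; no discrete intermediate is formed.

concerted (no intermediate)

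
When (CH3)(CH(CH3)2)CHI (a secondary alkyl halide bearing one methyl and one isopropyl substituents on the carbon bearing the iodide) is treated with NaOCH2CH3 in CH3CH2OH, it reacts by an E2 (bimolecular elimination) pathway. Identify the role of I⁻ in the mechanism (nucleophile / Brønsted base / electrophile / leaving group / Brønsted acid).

leaving group

Step 1: Concerted anti-periplanar elimination: CH3CH2O⁻ abstracts a β-H while I⁻ leaves, and the C–H electrons become the new C=C π bond — all in a single transition state.
I⁻ departs with both electrons of the breaking σ-bond — that is the definition of a leaving group.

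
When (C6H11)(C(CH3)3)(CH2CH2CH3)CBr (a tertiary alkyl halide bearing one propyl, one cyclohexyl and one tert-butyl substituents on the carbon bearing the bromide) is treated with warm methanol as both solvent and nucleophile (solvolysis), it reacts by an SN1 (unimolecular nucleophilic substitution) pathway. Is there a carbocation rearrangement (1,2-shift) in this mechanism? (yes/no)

The first-formed carbocation is tertiary.
No single 1,2-shift to an adjacent carbon would produce a more-substituted cation than the one already present, so no rearrangement occurs.

no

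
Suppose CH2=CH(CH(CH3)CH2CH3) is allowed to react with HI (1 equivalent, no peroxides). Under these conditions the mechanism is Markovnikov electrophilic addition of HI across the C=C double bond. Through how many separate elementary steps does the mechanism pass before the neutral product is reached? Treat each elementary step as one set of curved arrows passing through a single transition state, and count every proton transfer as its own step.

Step 1: Protonation of the alkene by HI: the π bond acts as the nucleophile and picks up H⁺, giving the more stable (Markovnikov) secondary carbocation. The H–I bond breaks heterolytically, releasing I⁻.
Step 2: A hydride (H with its bonding pair) migrates from the adjacent sec-butyl carbon to the cationic centre — a 1,2-hydride shift — upgrading the secondary cation to a tertiary one.
Step 3: The I⁻ anion donates a lone pair to the carbocation, forming the new C–I σ-bond and giving the neutral alkyl halide.
Total: 3 elementary steps.

3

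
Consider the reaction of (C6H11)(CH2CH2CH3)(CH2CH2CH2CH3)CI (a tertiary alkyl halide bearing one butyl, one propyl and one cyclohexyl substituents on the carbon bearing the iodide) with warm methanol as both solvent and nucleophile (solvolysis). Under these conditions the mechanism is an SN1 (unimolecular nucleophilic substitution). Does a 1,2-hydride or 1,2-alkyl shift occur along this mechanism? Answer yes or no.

no

The first-formed carbocation is tertiary.
No single 1,2-shift to an adjacent carbon would produce a more-substituted cation than the one already present, so no rearrangement occurs.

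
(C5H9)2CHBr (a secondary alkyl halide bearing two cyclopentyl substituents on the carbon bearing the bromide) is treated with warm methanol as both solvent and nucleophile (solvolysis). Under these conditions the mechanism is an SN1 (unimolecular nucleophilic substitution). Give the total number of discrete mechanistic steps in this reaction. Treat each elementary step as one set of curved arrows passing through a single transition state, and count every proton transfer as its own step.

Step 1: Ionisation: the C–Br σ-bond cleaves heterolytically; both bonding electrons depart with Br⁻, leaving a secondary carbocation at the α-carbon.
Step 2: Carbocation rearrangement: a 1,2-hydride shift from the adjacent cyclopentyl carbon converts the initially-formed secondary cation into the more stable tertiary cation.
Step 3: CH3OH donates an oxygen lone pair into the empty p orbital of the cation, giving a protonated ether (an oxonium ion).
Step 4: Deprotonation of the oxonium oxygen by solvent methanol yields the neutral ether.
Total: 4 elementary steps.

4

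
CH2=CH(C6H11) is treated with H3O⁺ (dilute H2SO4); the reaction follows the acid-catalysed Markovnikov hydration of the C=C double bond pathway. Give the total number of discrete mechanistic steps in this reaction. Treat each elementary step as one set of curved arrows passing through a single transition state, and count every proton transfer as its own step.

Step 1: The π electrons of the C=C bond attack a proton of H3O⁺; Markovnikov addition places the new C–H on the less-substituted alkene carbon, so the positive charge ends up on the more-substituted carbon — a secondary carbocation. H2O is released.
Step 2: Carbocation rearrangement: a 1,2-hydride shift from the adjacent cyclohexyl carbon converts the initially-formed secondary cation into the more stable tertiary cation.
Step 3: A lone pair on the oxygen of H2O attacks the carbocation, forming a C–O bond and an oxonium ion (a protonated alcohol).
Step 4: Deprotonation of the oxonium ion by a water molecule delivers the neutral alcohol and regenerates the acid catalyst.
Total: 4 elementary steps.

4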